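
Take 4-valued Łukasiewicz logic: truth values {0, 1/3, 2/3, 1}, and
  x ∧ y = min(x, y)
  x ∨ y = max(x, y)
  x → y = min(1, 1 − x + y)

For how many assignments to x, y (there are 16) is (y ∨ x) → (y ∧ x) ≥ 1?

x = 0, y = 0 ↦ 1  ≥
x = 0, y = 1/3 ↦ 2/3  <
x = 0, y = 2/3 ↦ 1/3  <
x = 0, y = 1 ↦ 0  <
x = 1/3, y = 0 ↦ 2/3  <
x = 1/3, y = 1/3 ↦ 1  ≥
x = 1/3, y = 2/3 ↦ 2/3  <
x = 1/3, y = 1 ↦ 1/3  <
x = 2/3, y = 0 ↦ 1/3  <
x = 2/3, y = 1/3 ↦ 2/3  <
x = 2/3, y = 2/3 ↦ 1  ≥
x = 2/3, y = 1 ↦ 2/3  <
x = 1, y = 0 ↦ 0  <
x = 1, y = 1/3 ↦ 1/3  <
x = 1, y = 2/3 ↦ 2/3  <
x = 1, y = 1 ↦ 1  ≥
So 4 of the 16 assignments meet the threshold.

4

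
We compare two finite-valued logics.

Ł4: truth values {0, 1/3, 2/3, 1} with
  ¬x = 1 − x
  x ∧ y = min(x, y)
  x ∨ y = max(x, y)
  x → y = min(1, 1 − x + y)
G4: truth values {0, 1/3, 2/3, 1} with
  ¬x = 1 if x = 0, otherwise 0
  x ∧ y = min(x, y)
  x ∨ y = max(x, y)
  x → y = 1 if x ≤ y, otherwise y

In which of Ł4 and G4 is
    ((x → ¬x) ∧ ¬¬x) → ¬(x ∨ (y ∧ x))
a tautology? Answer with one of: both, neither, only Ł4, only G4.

In Ł4: at x = 2/3, y = 0 the value is 2/3 — not a tautology.
In G4: every assignment gives 1 — tautology.

only G4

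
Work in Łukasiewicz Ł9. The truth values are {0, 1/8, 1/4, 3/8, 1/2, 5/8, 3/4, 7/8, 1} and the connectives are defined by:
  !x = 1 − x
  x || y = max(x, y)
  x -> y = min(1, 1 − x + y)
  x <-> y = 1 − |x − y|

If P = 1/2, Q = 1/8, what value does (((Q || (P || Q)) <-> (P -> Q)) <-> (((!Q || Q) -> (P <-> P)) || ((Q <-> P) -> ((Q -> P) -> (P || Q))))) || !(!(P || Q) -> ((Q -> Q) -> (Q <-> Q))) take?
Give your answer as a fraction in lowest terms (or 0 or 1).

P || Q = 1/2 || 1/8 = 1/2
Q || (P || Q) = 1/8 || 1/2 = 1/2
P -> Q = 1/2 -> 1/8 = 5/8
(Q || (P || Q)) <-> (P -> Q) = 1/2 <-> 5/8 = 7/8
!Q = !1/8 = 7/8
!Q || Q = 7/8 || 1/8 = 7/8
P <-> P = 1/2 <-> 1/2 = 1
(!Q || Q) -> (P <-> P) = 7/8 -> 1 = 1
Q <-> P = 1/8 <-> 1/2 = 5/8
Q -> P = 1/8 -> 1/2 = 1
P || Q = 1/2 || 1/8 = 1/2
(Q -> P) -> (P || Q) = 1 -> 1/2 = 1/2
(Q <-> P) -> ((Q -> P) -> (P || Q)) = 5/8 -> 1/2 = 7/8
((!Q || Q) -> (P <-> P)) || ((Q <-> P) -> ((Q -> P) -> (P || Q))) = 1 || 7/8 = 1
((Q || (P || Q)) <-> (P -> Q)) <-> (((!Q || Q) -> (P <-> P)) || ((Q <-> P) -> ((Q -> P) -> (P || Q)))) = 7/8 <-> 1 = 7/8
P || Q = 1/2 || 1/8 = 1/2
!(P || Q) = !1/2 = 1/2
Q -> Q = 1/8 -> 1/8 = 1
Q <-> Q = 1/8 <-> 1/8 = 1
(Q -> Q) -> (Q <-> Q) = 1 -> 1 = 1
!(P || Q) -> ((Q -> Q) -> (Q <-> Q)) = 1/2 -> 1 = 1
!(!(P || Q) -> ((Q -> Q) -> (Q <-> Q))) = !1 = 0
(((Q || (P || Q)) <-> (P -> Q)) <-> (((!Q || Q) -> (P <-> P)) || ((Q <-> P) -> ((Q -> P) -> (P || Q))))) || !(!(P || Q) -> ((Q -> Q) -> (Q <-> Q))) = 7/8 || 0 = 7/8

7/8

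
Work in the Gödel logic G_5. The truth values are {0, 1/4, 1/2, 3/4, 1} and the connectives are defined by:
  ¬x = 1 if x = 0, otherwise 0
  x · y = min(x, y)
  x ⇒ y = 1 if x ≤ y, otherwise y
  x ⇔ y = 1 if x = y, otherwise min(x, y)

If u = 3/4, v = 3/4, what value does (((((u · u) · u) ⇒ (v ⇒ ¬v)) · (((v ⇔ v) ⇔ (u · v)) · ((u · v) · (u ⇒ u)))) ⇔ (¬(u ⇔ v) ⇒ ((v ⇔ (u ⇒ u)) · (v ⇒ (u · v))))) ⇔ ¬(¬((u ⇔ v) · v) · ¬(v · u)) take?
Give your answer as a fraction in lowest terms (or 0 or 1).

0

u · u = 3/4 · 3/4 = 3/4
(u · u) · u = 3/4 · 3/4 = 3/4
¬v = ¬3/4 = 0
v ⇒ ¬v = 3/4 ⇒ 0 = 0
((u · u) · u) ⇒ (v ⇒ ¬v) = 3/4 ⇒ 0 = 0
v ⇔ v = 3/4 ⇔ 3/4 = 1
u · v = 3/4 · 3/4 = 3/4
(v ⇔ v) ⇔ (u · v) = 1 ⇔ 3/4 = 3/4
u · v = 3/4 · 3/4 = 3/4
u ⇒ u = 3/4 ⇒ 3/4 = 1
(u · v) · (u ⇒ u) = 3/4 · 1 = 3/4
((v ⇔ v) ⇔ (u · v)) · ((u · v) · (u ⇒ u)) = 3/4 · 3/4 = 3/4
(((u · u) · u) ⇒ (v ⇒ ¬v)) · (((v ⇔ v) ⇔ (u · v)) · ((u · v) · (u ⇒ u))) = 0 · 3/4 = 0
u ⇔ v = 3/4 ⇔ 3/4 = 1
¬(u ⇔ v) = ¬1 = 0
u ⇒ u = 3/4 ⇒ 3/4 = 1
v ⇔ (u ⇒ u) = 3/4 ⇔ 1 = 3/4
u · v = 3/4 · 3/4 = 3/4
v ⇒ (u · v) = 3/4 ⇒ 3/4 = 1
(v ⇔ (u ⇒ u)) · (v ⇒ (u · v)) = 3/4 · 1 = 3/4
¬(u ⇔ v) ⇒ ((v ⇔ (u ⇒ u)) · (v ⇒ (u · v))) = 0 ⇒ 3/4 = 1
((((u · u) · u) ⇒ (v ⇒ ¬v)) · (((v ⇔ v) ⇔ (u · v)) · ((u · v) · (u ⇒ u)))) ⇔ (¬(u ⇔ v) ⇒ ((v ⇔ (u ⇒ u)) · (v ⇒ (u · v)))) = 0 ⇔ 1 = 0
u ⇔ v = 3/4 ⇔ 3/4 = 1
(u ⇔ v) · v = 1 · 3/4 = 3/4
¬((u ⇔ v) · v) = ¬3/4 = 0
v · u = 3/4 · 3/4 = 3/4
¬(v · u) = ¬3/4 = 0
¬((u ⇔ v) · v) · ¬(v · u) = 0 · 0 = 0
¬(¬((u ⇔ v) · v) · ¬(v · u)) = ¬0 = 1
(((((u · u) · u) ⇒ (v ⇒ ¬v)) · (((v ⇔ v) ⇔ (u · v)) · ((u · v) · (u ⇒ u)))) ⇔ (¬(u ⇔ v) ⇒ ((v ⇔ (u ⇒ u)) · (v ⇒ (u · v))))) ⇔ ¬(¬((u ⇔ v) · v) · ¬(v · u)) = 0 ⇔ 1 = 0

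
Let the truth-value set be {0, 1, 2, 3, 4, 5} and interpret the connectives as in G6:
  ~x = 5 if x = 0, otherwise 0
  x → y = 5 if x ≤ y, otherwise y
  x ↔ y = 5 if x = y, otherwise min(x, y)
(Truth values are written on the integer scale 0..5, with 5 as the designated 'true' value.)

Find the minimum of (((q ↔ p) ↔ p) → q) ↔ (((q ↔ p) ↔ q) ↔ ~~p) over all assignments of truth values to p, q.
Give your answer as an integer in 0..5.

Take p = 0, q = 1:
q ↔ p = 1 ↔ 0 = 0
(q ↔ p) ↔ p = 0 ↔ 0 = 5
((q ↔ p) ↔ p) → q = 5 → 1 = 1
q ↔ p = 1 ↔ 0 = 0
(q ↔ p) ↔ q = 0 ↔ 1 = 0
~p = ~0 = 5
~~p = ~5 = 0
((q ↔ p) ↔ q) ↔ ~~p = 0 ↔ 0 = 5
(((q ↔ p) ↔ p) → q) ↔ (((q ↔ p) ↔ q) ↔ ~~p) = 1 ↔ 5 = 1
No assignment yields a value below 1, so this is the minimum.

1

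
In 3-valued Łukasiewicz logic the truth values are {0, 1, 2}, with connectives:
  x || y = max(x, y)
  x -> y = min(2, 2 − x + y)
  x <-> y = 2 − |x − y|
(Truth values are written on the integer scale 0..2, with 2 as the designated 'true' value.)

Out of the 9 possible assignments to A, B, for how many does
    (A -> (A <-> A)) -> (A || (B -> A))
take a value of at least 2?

6

A = 0, B = 0 ↦ 2  ≥
A = 0, B = 1 ↦ 1  <
A = 0, B = 2 ↦ 0  <
A = 1, B = 0 ↦ 2  ≥
A = 1, B = 1 ↦ 2  ≥
A = 1, B = 2 ↦ 1  <
A = 2, B = 0 ↦ 2  ≥
A = 2, B = 1 ↦ 2  ≥
A = 2, B = 2 ↦ 2  ≥
So 6 of the 9 assignments meet the threshold.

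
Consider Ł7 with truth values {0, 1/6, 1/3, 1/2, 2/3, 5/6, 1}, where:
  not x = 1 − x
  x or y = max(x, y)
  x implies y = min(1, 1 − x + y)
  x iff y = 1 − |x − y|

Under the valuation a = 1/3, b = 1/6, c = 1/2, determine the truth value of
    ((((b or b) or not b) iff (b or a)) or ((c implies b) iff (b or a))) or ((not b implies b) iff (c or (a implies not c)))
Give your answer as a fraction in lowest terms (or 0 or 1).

2/3

b or b = 1/6 or 1/6 = 1/6
not b = not 1/6 = 5/6
(b or b) or not b = 1/6 or 5/6 = 5/6
b or a = 1/6 or 1/3 = 1/3
((b or b) or not b) iff (b or a) = 5/6 iff 1/3 = 1/2
c implies b = 1/2 implies 1/6 = 2/3
b or a = 1/6 or 1/3 = 1/3
(c implies b) iff (b or a) = 2/3 iff 1/3 = 2/3
(((b or b) or not b) iff (b or a)) or ((c implies b) iff (b or a)) = 1/2 or 2/3 = 2/3
not b = not 1/6 = 5/6
not b implies b = 5/6 implies 1/6 = 1/3
not c = not 1/2 = 1/2
a implies not c = 1/3 implies 1/2 = 1
c or (a implies not c) = 1/2 or 1 = 1
(not b implies b) iff (c or (a implies not c)) = 1/3 iff 1 = 1/3
((((b or b) or not b) iff (b or a)) or ((c implies b) iff (b or a))) or ((not b implies b) iff (c or (a implies not c))) = 2/3 or 1/3 = 2/3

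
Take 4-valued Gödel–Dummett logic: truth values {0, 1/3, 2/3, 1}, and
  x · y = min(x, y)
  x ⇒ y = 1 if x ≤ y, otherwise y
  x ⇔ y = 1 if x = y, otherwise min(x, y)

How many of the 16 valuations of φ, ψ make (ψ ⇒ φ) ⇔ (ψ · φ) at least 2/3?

φ = 0, ψ = 0 ↦ 0  <
φ = 0, ψ = 1/3 ↦ 1  ≥
φ = 0, ψ = 2/3 ↦ 1  ≥
φ = 0, ψ = 1 ↦ 1  ≥
φ = 1/3, ψ = 0 ↦ 0  <
φ = 1/3, ψ = 1/3 ↦ 1/3  <
φ = 1/3, ψ = 2/3 ↦ 1  ≥
φ = 1/3, ψ = 1 ↦ 1  ≥
φ = 2/3, ψ = 0 ↦ 0  <
φ = 2/3, ψ = 1/3 ↦ 1/3  <
φ = 2/3, ψ = 2/3 ↦ 2/3  ≥
φ = 2/3, ψ = 1 ↦ 1  ≥
φ = 1, ψ = 0 ↦ 0  <
φ = 1, ψ = 1/3 ↦ 1/3  <
φ = 1, ψ = 2/3 ↦ 2/3  ≥
φ = 1, ψ = 1 ↦ 1  ≥
So 9 of the 16 assignments meet the threshold.

9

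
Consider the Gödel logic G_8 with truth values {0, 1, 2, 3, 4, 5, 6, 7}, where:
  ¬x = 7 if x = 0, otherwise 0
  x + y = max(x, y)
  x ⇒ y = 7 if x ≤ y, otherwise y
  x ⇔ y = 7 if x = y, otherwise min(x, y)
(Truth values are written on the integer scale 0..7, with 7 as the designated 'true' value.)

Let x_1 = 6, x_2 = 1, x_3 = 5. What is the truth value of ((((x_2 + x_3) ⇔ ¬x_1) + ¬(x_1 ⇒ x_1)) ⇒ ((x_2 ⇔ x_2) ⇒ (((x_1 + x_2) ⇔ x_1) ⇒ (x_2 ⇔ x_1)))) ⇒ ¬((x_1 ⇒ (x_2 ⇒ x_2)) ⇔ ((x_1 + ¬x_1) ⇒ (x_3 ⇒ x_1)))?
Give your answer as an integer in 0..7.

x_2 + x_3 = 1 + 5 = 5
¬x_1 = ¬6 = 0
(x_2 + x_3) ⇔ ¬x_1 = 5 ⇔ 0 = 0
x_1 ⇒ x_1 = 6 ⇒ 6 = 7
¬(x_1 ⇒ x_1) = ¬7 = 0
((x_2 + x_3) ⇔ ¬x_1) + ¬(x_1 ⇒ x_1) = 0 + 0 = 0
x_2 ⇔ x_2 = 1 ⇔ 1 = 7
x_1 + x_2 = 6 + 1 = 6
(x_1 + x_2) ⇔ x_1 = 6 ⇔ 6 = 7
x_2 ⇔ x_1 = 1 ⇔ 6 = 1
((x_1 + x_2) ⇔ x_1) ⇒ (x_2 ⇔ x_1) = 7 ⇒ 1 = 1
(x_2 ⇔ x_2) ⇒ (((x_1 + x_2) ⇔ x_1) ⇒ (x_2 ⇔ x_1)) = 7 ⇒ 1 = 1
(((x_2 + x_3) ⇔ ¬x_1) + ¬(x_1 ⇒ x_1)) ⇒ ((x_2 ⇔ x_2) ⇒ (((x_1 + x_2) ⇔ x_1) ⇒ (x_2 ⇔ x_1))) = 0 ⇒ 1 = 7
x_2 ⇒ x_2 = 1 ⇒ 1 = 7
x_1 ⇒ (x_2 ⇒ x_2) = 6 ⇒ 7 = 7
¬x_1 = ¬6 = 0
x_1 + ¬x_1 = 6 + 0 = 6
x_3 ⇒ x_1 = 5 ⇒ 6 = 7
(x_1 + ¬x_1) ⇒ (x_3 ⇒ x_1) = 6 ⇒ 7 = 7
(x_1 ⇒ (x_2 ⇒ x_2)) ⇔ ((x_1 + ¬x_1) ⇒ (x_3 ⇒ x_1)) = 7 ⇔ 7 = 7
¬((x_1 ⇒ (x_2 ⇒ x_2)) ⇔ ((x_1 + ¬x_1) ⇒ (x_3 ⇒ x_1))) = ¬7 = 0
((((x_2 + x_3) ⇔ ¬x_1) + ¬(x_1 ⇒ x_1)) ⇒ ((x_2 ⇔ x_2) ⇒ (((x_1 + x_2) ⇔ x_1) ⇒ (x_2 ⇔ x_1)))) ⇒ ¬((x_1 ⇒ (x_2 ⇒ x_2)) ⇔ ((x_1 + ¬x_1) ⇒ (x_3 ⇒ x_1))) = 7 ⇒ 0 = 0

0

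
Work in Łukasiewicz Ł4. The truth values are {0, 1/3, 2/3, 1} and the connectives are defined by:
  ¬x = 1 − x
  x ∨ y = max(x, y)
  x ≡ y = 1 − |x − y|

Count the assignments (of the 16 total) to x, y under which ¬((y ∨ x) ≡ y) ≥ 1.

x = 0, y = 0 ↦ 0  <
x = 0, y = 1/3 ↦ 0  <
x = 0, y = 2/3 ↦ 0  <
x = 0, y = 1 ↦ 0  <
x = 1/3, y = 0 ↦ 1/3  <
x = 1/3, y = 1/3 ↦ 0  <
x = 1/3, y = 2/3 ↦ 0  <
x = 1/3, y = 1 ↦ 0  <
x = 2/3, y = 0 ↦ 2/3  <
x = 2/3, y = 1/3 ↦ 1/3  <
x = 2/3, y = 2/3 ↦ 0  <
x = 2/3, y = 1 ↦ 0  <
x = 1, y = 0 ↦ 1  ≥
x = 1, y = 1/3 ↦ 2/3  <
x = 1, y = 2/3 ↦ 1/3  <
x = 1, y = 1 ↦ 0  <
So 1 of the 16 assignments meets the threshold.

1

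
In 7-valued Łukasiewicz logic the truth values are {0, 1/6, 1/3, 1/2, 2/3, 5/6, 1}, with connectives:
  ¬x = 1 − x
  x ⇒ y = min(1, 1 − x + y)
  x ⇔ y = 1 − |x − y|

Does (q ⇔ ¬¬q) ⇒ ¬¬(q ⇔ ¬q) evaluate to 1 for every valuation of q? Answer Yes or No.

No

Counterexample: take q = 0.
¬q = ¬0 = 1
¬¬q = ¬1 = 0
q ⇔ ¬¬q = 0 ⇔ 0 = 1
¬q = ¬0 = 1
q ⇔ ¬q = 0 ⇔ 1 = 0
¬(q ⇔ ¬q) = ¬0 = 1
¬¬(q ⇔ ¬q) = ¬1 = 0
(q ⇔ ¬¬q) ⇒ ¬¬(q ⇔ ¬q) = 1 ⇒ 0 = 0
This gives 0 ≠ 1.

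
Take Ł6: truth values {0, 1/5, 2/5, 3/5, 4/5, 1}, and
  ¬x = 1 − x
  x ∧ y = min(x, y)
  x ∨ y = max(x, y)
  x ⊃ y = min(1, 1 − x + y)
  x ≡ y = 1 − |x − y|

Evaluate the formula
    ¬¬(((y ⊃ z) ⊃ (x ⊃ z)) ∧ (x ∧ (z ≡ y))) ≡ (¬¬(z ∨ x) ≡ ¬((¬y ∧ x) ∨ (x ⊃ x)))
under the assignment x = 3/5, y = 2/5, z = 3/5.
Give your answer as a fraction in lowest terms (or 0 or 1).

y ⊃ z = 2/5 ⊃ 3/5 = 1
x ⊃ z = 3/5 ⊃ 3/5 = 1
(y ⊃ z) ⊃ (x ⊃ z) = 1 ⊃ 1 = 1
z ≡ y = 3/5 ≡ 2/5 = 4/5
x ∧ (z ≡ y) = 3/5 ∧ 4/5 = 3/5
((y ⊃ z) ⊃ (x ⊃ z)) ∧ (x ∧ (z ≡ y)) = 1 ∧ 3/5 = 3/5
¬(((y ⊃ z) ⊃ (x ⊃ z)) ∧ (x ∧ (z ≡ y))) = ¬3/5 = 2/5
¬¬(((y ⊃ z) ⊃ (x ⊃ z)) ∧ (x ∧ (z ≡ y))) = ¬2/5 = 3/5
z ∨ x = 3/5 ∨ 3/5 = 3/5
¬(z ∨ x) = ¬3/5 = 2/5
¬¬(z ∨ x) = ¬2/5 = 3/5
¬y = ¬2/5 = 3/5
¬y ∧ x = 3/5 ∧ 3/5 = 3/5
x ⊃ x = 3/5 ⊃ 3/5 = 1
(¬y ∧ x) ∨ (x ⊃ x) = 3/5 ∨ 1 = 1
¬((¬y ∧ x) ∨ (x ⊃ x)) = ¬1 = 0
¬¬(z ∨ x) ≡ ¬((¬y ∧ x) ∨ (x ⊃ x)) = 3/5 ≡ 0 = 2/5
¬¬(((y ⊃ z) ⊃ (x ⊃ z)) ∧ (x ∧ (z ≡ y))) ≡ (¬¬(z ∨ x) ≡ ¬((¬y ∧ x) ∨ (x ⊃ x))) = 3/5 ≡ 2/5 = 4/5

4/5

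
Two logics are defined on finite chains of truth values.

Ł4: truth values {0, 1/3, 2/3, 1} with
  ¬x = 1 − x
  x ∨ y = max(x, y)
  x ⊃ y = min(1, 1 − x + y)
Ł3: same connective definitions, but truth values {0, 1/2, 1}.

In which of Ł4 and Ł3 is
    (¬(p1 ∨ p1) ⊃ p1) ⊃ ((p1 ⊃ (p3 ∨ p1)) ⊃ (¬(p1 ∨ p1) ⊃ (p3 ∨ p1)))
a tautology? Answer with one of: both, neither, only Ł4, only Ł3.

both

In Ł4: every assignment gives 1 — tautology.
In Ł3: every assignment gives 1 — tautology.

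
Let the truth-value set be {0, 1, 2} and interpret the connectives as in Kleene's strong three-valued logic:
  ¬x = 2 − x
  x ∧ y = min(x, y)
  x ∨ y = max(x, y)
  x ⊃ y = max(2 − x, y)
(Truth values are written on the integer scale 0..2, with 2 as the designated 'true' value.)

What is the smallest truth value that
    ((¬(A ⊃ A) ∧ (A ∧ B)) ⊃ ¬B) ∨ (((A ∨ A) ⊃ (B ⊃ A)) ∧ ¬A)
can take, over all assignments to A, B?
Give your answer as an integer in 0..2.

1

Take A = 1, B = 1:
A ⊃ A = 1 ⊃ 1 = 1
¬(A ⊃ A) = ¬1 = 1
A ∧ B = 1 ∧ 1 = 1
¬(A ⊃ A) ∧ (A ∧ B) = 1 ∧ 1 = 1
¬B = ¬1 = 1
(¬(A ⊃ A) ∧ (A ∧ B)) ⊃ ¬B = 1 ⊃ 1 = 1
A ∨ A = 1 ∨ 1 = 1
B ⊃ A = 1 ⊃ 1 = 1
(A ∨ A) ⊃ (B ⊃ A) = 1 ⊃ 1 = 1
¬A = ¬1 = 1
((A ∨ A) ⊃ (B ⊃ A)) ∧ ¬A = 1 ∧ 1 = 1
((¬(A ⊃ A) ∧ (A ∧ B)) ⊃ ¬B) ∨ (((A ∨ A) ⊃ (B ⊃ A)) ∧ ¬A) = 1 ∨ 1 = 1
No assignment yields a value below 1, so this is the minimum.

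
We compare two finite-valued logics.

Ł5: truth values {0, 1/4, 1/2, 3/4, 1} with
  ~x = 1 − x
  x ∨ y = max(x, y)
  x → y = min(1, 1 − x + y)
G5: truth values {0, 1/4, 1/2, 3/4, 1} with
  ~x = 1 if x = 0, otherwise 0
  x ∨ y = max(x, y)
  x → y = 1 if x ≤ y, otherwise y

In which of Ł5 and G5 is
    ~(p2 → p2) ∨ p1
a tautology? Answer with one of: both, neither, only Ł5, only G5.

In Ł5: at p1 = 0, p2 = 0 the value is 0 — not a tautology.
In G5: at p1 = 0, p2 = 0 the value is 0 — not a tautology.

neither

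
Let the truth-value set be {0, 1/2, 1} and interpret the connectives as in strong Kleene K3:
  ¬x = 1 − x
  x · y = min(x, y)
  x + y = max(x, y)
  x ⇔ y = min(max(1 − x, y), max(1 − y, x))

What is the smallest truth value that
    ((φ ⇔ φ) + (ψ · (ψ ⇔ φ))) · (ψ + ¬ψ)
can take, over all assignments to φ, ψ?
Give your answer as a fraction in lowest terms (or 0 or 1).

Take φ = 0, ψ = 1/2:
φ ⇔ φ = 0 ⇔ 0 = 1
ψ ⇔ φ = 1/2 ⇔ 0 = 1/2
ψ · (ψ ⇔ φ) = 1/2 · 1/2 = 1/2
(φ ⇔ φ) + (ψ · (ψ ⇔ φ)) = 1 + 1/2 = 1
¬ψ = ¬1/2 = 1/2
ψ + ¬ψ = 1/2 + 1/2 = 1/2
((φ ⇔ φ) + (ψ · (ψ ⇔ φ))) · (ψ + ¬ψ) = 1 · 1/2 = 1/2
No assignment yields a value below 1/2, so this is the minimum.

1/2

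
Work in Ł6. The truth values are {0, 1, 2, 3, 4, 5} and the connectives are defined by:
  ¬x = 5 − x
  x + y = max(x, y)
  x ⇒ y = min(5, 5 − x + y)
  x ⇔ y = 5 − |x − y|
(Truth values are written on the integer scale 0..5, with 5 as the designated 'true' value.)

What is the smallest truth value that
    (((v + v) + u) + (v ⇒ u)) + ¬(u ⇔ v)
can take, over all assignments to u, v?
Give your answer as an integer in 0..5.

Take u = 0, v = 2:
v + v = 2 + 2 = 2
(v + v) + u = 2 + 0 = 2
v ⇒ u = 2 ⇒ 0 = 3
((v + v) + u) + (v ⇒ u) = 2 + 3 = 3
u ⇔ v = 0 ⇔ 2 = 3
¬(u ⇔ v) = ¬3 = 2
(((v + v) + u) + (v ⇒ u)) + ¬(u ⇔ v) = 3 + 2 = 3
No assignment yields a value below 3, so this is the minimum.

3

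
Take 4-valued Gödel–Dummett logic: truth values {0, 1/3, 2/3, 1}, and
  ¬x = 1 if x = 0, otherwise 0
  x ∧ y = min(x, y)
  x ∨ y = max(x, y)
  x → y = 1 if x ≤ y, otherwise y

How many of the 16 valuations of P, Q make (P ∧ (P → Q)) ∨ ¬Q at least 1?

5

P = 0, Q = 0 ↦ 1  ≥
P = 0, Q = 1/3 ↦ 0  <
P = 0, Q = 2/3 ↦ 0  <
P = 0, Q = 1 ↦ 0  <
P = 1/3, Q = 0 ↦ 1  ≥
P = 1/3, Q = 1/3 ↦ 1/3  <
P = 1/3, Q = 2/3 ↦ 1/3  <
P = 1/3, Q = 1 ↦ 1/3  <
P = 2/3, Q = 0 ↦ 1  ≥
P = 2/3, Q = 1/3 ↦ 1/3  <
P = 2/3, Q = 2/3 ↦ 2/3  <
P = 2/3, Q = 1 ↦ 2/3  <
P = 1, Q = 0 ↦ 1  ≥
P = 1, Q = 1/3 ↦ 1/3  <
P = 1, Q = 2/3 ↦ 2/3  <
P = 1, Q = 1 ↦ 1  ≥
So 5 of the 16 assignments meet the threshold.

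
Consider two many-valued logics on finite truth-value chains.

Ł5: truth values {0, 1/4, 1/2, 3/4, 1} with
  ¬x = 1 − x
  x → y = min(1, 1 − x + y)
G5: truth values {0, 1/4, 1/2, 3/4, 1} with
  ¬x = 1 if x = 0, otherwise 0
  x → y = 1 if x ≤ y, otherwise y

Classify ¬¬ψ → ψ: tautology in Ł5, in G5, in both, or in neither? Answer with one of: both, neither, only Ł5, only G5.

In Ł5: every assignment gives 1 — tautology.
In G5: at ψ = 1/4 the value is 1/4 — not a tautology.

only Ł5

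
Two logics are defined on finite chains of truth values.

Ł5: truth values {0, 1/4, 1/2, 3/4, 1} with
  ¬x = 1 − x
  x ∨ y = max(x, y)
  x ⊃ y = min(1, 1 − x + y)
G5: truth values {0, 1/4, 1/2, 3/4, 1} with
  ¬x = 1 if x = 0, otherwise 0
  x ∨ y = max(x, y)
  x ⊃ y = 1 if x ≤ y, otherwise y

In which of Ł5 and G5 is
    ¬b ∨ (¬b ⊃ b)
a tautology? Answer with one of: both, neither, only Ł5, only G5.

In Ł5: at b = 1/4 the value is 3/4 — not a tautology.
In G5: every assignment gives 1 — tautology.

only G5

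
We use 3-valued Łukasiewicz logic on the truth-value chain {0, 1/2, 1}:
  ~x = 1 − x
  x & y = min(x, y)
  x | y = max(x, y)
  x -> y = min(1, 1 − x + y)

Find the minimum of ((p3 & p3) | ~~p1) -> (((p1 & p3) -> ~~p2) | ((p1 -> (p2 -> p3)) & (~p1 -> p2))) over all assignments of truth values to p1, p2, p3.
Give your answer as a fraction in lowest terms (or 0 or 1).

Take p1 = 1/2, p2 = 0, p3 = 1:
p3 & p3 = 1 & 1 = 1
~p1 = ~1/2 = 1/2
~~p1 = ~1/2 = 1/2
(p3 & p3) | ~~p1 = 1 | 1/2 = 1
p1 & p3 = 1/2 & 1 = 1/2
~p2 = ~0 = 1
~~p2 = ~1 = 0
(p1 & p3) -> ~~p2 = 1/2 -> 0 = 1/2
p2 -> p3 = 0 -> 1 = 1
p1 -> (p2 -> p3) = 1/2 -> 1 = 1
~p1 = ~1/2 = 1/2
~p1 -> p2 = 1/2 -> 0 = 1/2
(p1 -> (p2 -> p3)) & (~p1 -> p2) = 1 & 1/2 = 1/2
((p1 & p3) -> ~~p2) | ((p1 -> (p2 -> p3)) & (~p1 -> p2)) = 1/2 | 1/2 = 1/2
((p3 & p3) | ~~p1) -> (((p1 & p3) -> ~~p2) | ((p1 -> (p2 -> p3)) & (~p1 -> p2))) = 1 -> 1/2 = 1/2
No assignment yields a value below 1/2, so this is the minimum.

1/2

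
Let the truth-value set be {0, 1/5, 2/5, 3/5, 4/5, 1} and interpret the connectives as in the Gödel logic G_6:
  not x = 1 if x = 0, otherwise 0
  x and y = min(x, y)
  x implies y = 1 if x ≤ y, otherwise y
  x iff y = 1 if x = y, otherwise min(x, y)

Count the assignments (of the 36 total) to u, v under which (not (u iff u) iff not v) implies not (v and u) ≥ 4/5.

value 1: 11 assignments (counts)
value 0: 25 assignments
So 11 of the 36 assignments meet the threshold.

11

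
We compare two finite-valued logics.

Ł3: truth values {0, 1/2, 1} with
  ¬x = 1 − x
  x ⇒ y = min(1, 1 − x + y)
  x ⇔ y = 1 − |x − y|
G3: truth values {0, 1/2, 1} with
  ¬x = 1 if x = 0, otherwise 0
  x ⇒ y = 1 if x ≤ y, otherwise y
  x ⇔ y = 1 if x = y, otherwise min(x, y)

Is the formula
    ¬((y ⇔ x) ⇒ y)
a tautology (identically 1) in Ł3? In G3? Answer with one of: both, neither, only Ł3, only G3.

In Ł3: at x = 0, y = 1/2 the value is 0 — not a tautology.
In G3: at x = 0, y = 1/2 the value is 0 — not a tautology.

neither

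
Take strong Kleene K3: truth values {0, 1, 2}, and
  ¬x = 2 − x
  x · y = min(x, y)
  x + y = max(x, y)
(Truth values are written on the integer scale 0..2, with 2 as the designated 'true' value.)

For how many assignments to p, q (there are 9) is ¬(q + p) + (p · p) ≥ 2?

p = 0, q = 0 ↦ 2  ≥
p = 0, q = 1 ↦ 1  <
p = 0, q = 2 ↦ 0  <
p = 1, q = 0 ↦ 1  <
p = 1, q = 1 ↦ 1  <
p = 1, q = 2 ↦ 1  <
p = 2, q = 0 ↦ 2  ≥
p = 2, q = 1 ↦ 2  ≥
p = 2, q = 2 ↦ 2  ≥
So 4 of the 9 assignments meet the threshold.

4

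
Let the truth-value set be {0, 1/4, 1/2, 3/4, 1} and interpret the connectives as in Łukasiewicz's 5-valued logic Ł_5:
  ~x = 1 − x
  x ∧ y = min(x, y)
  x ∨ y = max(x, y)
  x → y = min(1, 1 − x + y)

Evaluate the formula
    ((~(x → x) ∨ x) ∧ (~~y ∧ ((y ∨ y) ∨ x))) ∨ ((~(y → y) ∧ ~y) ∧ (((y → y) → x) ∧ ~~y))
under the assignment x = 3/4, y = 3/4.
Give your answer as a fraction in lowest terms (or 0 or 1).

x → x = 3/4 → 3/4 = 1
~(x → x) = ~1 = 0
~(x → x) ∨ x = 0 ∨ 3/4 = 3/4
~y = ~3/4 = 1/4
~~y = ~1/4 = 3/4
y ∨ y = 3/4 ∨ 3/4 = 3/4
(y ∨ y) ∨ x = 3/4 ∨ 3/4 = 3/4
~~y ∧ ((y ∨ y) ∨ x) = 3/4 ∧ 3/4 = 3/4
(~(x → x) ∨ x) ∧ (~~y ∧ ((y ∨ y) ∨ x)) = 3/4 ∧ 3/4 = 3/4
y → y = 3/4 → 3/4 = 1
~(y → y) = ~1 = 0
~y = ~3/4 = 1/4
~(y → y) ∧ ~y = 0 ∧ 1/4 = 0
y → y = 3/4 → 3/4 = 1
(y → y) → x = 1 → 3/4 = 3/4
~y = ~3/4 = 1/4
~~y = ~1/4 = 3/4
((y → y) → x) ∧ ~~y = 3/4 ∧ 3/4 = 3/4
(~(y → y) ∧ ~y) ∧ (((y → y) → x) ∧ ~~y) = 0 ∧ 3/4 = 0
((~(x → x) ∨ x) ∧ (~~y ∧ ((y ∨ y) ∨ x))) ∨ ((~(y → y) ∧ ~y) ∧ (((y → y) → x) ∧ ~~y)) = 3/4 ∨ 0 = 3/4

3/4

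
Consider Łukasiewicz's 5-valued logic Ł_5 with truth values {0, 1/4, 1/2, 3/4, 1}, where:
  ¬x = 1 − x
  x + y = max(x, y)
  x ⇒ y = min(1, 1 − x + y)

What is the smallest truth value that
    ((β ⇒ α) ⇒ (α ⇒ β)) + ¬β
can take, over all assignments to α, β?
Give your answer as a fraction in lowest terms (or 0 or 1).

1/2

Take α = 1, β = 1/2:
β ⇒ α = 1/2 ⇒ 1 = 1
α ⇒ β = 1 ⇒ 1/2 = 1/2
(β ⇒ α) ⇒ (α ⇒ β) = 1 ⇒ 1/2 = 1/2
¬β = ¬1/2 = 1/2
((β ⇒ α) ⇒ (α ⇒ β)) + ¬β = 1/2 + 1/2 = 1/2
No assignment yields a value below 1/2, so this is the minimum.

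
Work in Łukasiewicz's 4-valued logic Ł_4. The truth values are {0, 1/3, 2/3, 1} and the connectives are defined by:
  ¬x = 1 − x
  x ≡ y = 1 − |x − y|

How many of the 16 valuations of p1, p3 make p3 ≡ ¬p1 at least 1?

p1 = 0, p3 = 0 ↦ 0  <
p1 = 0, p3 = 1/3 ↦ 1/3  <
p1 = 0, p3 = 2/3 ↦ 2/3  <
p1 = 0, p3 = 1 ↦ 1  ≥
p1 = 1/3, p3 = 0 ↦ 1/3  <
p1 = 1/3, p3 = 1/3 ↦ 2/3  <
p1 = 1/3, p3 = 2/3 ↦ 1  ≥
p1 = 1/3, p3 = 1 ↦ 2/3  <
p1 = 2/3, p3 = 0 ↦ 2/3  <
p1 = 2/3, p3 = 1/3 ↦ 1  ≥
p1 = 2/3, p3 = 2/3 ↦ 2/3  <
p1 = 2/3, p3 = 1 ↦ 1/3  <
p1 = 1, p3 = 0 ↦ 1  ≥
p1 = 1, p3 = 1/3 ↦ 2/3  <
p1 = 1, p3 = 2/3 ↦ 1/3  <
p1 = 1, p3 = 1 ↦ 0  <
So 4 of the 16 assignments meet the threshold.

4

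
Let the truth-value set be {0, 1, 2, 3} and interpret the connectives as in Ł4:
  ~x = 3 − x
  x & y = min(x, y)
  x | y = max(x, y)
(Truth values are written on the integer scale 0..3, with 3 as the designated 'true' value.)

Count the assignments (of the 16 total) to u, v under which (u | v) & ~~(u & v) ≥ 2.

4

u = 0, v = 0 ↦ 0  <
u = 0, v = 1 ↦ 0  <
u = 0, v = 2 ↦ 0  <
u = 0, v = 3 ↦ 0  <
u = 1, v = 0 ↦ 0  <
u = 1, v = 1 ↦ 1  <
u = 1, v = 2 ↦ 1  <
u = 1, v = 3 ↦ 1  <
u = 2, v = 0 ↦ 0  <
u = 2, v = 1 ↦ 1  <
u = 2, v = 2 ↦ 2  ≥
u = 2, v = 3 ↦ 2  ≥
u = 3, v = 0 ↦ 0  <
u = 3, v = 1 ↦ 1  <
u = 3, v = 2 ↦ 2  ≥
u = 3, v = 3 ↦ 3  ≥
So 4 of the 16 assignments meet the threshold.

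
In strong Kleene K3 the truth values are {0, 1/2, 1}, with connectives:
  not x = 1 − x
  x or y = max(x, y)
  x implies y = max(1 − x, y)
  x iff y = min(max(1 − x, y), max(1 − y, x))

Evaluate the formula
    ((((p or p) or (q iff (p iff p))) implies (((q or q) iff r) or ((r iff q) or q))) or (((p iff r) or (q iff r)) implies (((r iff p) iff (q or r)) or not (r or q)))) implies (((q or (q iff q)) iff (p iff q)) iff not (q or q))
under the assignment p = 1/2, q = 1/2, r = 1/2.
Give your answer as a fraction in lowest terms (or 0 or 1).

p or p = 1/2 or 1/2 = 1/2
p iff p = 1/2 iff 1/2 = 1/2
q iff (p iff p) = 1/2 iff 1/2 = 1/2
(p or p) or (q iff (p iff p)) = 1/2 or 1/2 = 1/2
q or q = 1/2 or 1/2 = 1/2
(q or q) iff r = 1/2 iff 1/2 = 1/2
r iff q = 1/2 iff 1/2 = 1/2
(r iff q) or q = 1/2 or 1/2 = 1/2
((q or q) iff r) or ((r iff q) or q) = 1/2 or 1/2 = 1/2
((p or p) or (q iff (p iff p))) implies (((q or q) iff r) or ((r iff q) or q)) = 1/2 implies 1/2 = 1/2
p iff r = 1/2 iff 1/2 = 1/2
q iff r = 1/2 iff 1/2 = 1/2
(p iff r) or (q iff r) = 1/2 or 1/2 = 1/2
r iff p = 1/2 iff 1/2 = 1/2
q or r = 1/2 or 1/2 = 1/2
(r iff p) iff (q or r) = 1/2 iff 1/2 = 1/2
r or q = 1/2 or 1/2 = 1/2
not (r or q) = not 1/2 = 1/2
((r iff p) iff (q or r)) or not (r or q) = 1/2 or 1/2 = 1/2
((p iff r) or (q iff r)) implies (((r iff p) iff (q or r)) or not (r or q)) = 1/2 implies 1/2 = 1/2
(((p or p) or (q iff (p iff p))) implies (((q or q) iff r) or ((r iff q) or q))) or (((p iff r) or (q iff r)) implies (((r iff p) iff (q or r)) or not (r or q))) = 1/2 or 1/2 = 1/2
q iff q = 1/2 iff 1/2 = 1/2
q or (q iff q) = 1/2 or 1/2 = 1/2
p iff q = 1/2 iff 1/2 = 1/2
(q or (q iff q)) iff (p iff q) = 1/2 iff 1/2 = 1/2
q or q = 1/2 or 1/2 = 1/2
not (q or q) = not 1/2 = 1/2
((q or (q iff q)) iff (p iff q)) iff not (q or q) = 1/2 iff 1/2 = 1/2
((((p or p) or (q iff (p iff p))) implies (((q or q) iff r) or ((r iff q) or q))) or (((p iff r) or (q iff r)) implies (((r iff p) iff (q or r)) or not (r or q)))) implies (((q or (q iff q)) iff (p iff q)) iff not (q or q)) = 1/2 implies 1/2 = 1/2

1/2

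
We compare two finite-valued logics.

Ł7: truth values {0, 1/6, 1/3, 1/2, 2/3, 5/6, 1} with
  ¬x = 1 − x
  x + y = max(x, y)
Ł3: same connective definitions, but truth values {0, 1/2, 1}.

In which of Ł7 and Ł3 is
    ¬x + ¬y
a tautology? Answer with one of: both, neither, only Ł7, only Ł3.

neither

In Ł7: at x = 1/6, y = 1/6 the value is 5/6 — not a tautology.
In Ł3: at x = 1/2, y = 1/2 the value is 1/2 — not a tautology.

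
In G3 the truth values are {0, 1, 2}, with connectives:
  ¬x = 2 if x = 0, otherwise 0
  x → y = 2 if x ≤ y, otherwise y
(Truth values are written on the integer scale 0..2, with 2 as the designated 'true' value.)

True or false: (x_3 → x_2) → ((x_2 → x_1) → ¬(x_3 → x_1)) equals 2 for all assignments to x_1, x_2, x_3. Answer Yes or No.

Counterexample: take x_1 = 0, x_2 = 0, x_3 = 0.
x_3 → x_2 = 0 → 0 = 2
x_2 → x_1 = 0 → 0 = 2
x_3 → x_1 = 0 → 0 = 2
¬(x_3 → x_1) = ¬2 = 0
(x_2 → x_1) → ¬(x_3 → x_1) = 2 → 0 = 0
(x_3 → x_2) → ((x_2 → x_1) → ¬(x_3 → x_1)) = 2 → 0 = 0
This gives 0 ≠ 2.

No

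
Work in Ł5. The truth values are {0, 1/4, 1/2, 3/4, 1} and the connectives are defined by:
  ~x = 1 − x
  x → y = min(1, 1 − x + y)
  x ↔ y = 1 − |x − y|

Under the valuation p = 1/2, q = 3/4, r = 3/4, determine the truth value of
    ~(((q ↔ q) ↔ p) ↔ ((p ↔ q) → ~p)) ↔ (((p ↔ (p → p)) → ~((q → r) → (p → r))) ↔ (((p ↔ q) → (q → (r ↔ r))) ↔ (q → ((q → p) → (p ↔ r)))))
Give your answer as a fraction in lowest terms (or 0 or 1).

q ↔ q = 3/4 ↔ 3/4 = 1
(q ↔ q) ↔ p = 1 ↔ 1/2 = 1/2
p ↔ q = 1/2 ↔ 3/4 = 3/4
~p = ~1/2 = 1/2
(p ↔ q) → ~p = 3/4 → 1/2 = 3/4
((q ↔ q) ↔ p) ↔ ((p ↔ q) → ~p) = 1/2 ↔ 3/4 = 3/4
~(((q ↔ q) ↔ p) ↔ ((p ↔ q) → ~p)) = ~3/4 = 1/4
p → p = 1/2 → 1/2 = 1
p ↔ (p → p) = 1/2 ↔ 1 = 1/2
q → r = 3/4 → 3/4 = 1
p → r = 1/2 → 3/4 = 1
(q → r) → (p → r) = 1 → 1 = 1
~((q → r) → (p → r)) = ~1 = 0
(p ↔ (p → p)) → ~((q → r) → (p → r)) = 1/2 → 0 = 1/2
p ↔ q = 1/2 ↔ 3/4 = 3/4
r ↔ r = 3/4 ↔ 3/4 = 1
q → (r ↔ r) = 3/4 → 1 = 1
(p ↔ q) → (q → (r ↔ r)) = 3/4 → 1 = 1
q → p = 3/4 → 1/2 = 3/4
p ↔ r = 1/2 ↔ 3/4 = 3/4
(q → p) → (p ↔ r) = 3/4 → 3/4 = 1
q → ((q → p) → (p ↔ r)) = 3/4 → 1 = 1
((p ↔ q) → (q → (r ↔ r))) ↔ (q → ((q → p) → (p ↔ r))) = 1 ↔ 1 = 1
((p ↔ (p → p)) → ~((q → r) → (p → r))) ↔ (((p ↔ q) → (q → (r ↔ r))) ↔ (q → ((q → p) → (p ↔ r)))) = 1/2 ↔ 1 = 1/2
~(((q ↔ q) ↔ p) ↔ ((p ↔ q) → ~p)) ↔ (((p ↔ (p → p)) → ~((q → r) → (p → r))) ↔ (((p ↔ q) → (q → (r ↔ r))) ↔ (q → ((q → p) → (p ↔ r))))) = 1/4 ↔ 1/2 = 3/4

3/4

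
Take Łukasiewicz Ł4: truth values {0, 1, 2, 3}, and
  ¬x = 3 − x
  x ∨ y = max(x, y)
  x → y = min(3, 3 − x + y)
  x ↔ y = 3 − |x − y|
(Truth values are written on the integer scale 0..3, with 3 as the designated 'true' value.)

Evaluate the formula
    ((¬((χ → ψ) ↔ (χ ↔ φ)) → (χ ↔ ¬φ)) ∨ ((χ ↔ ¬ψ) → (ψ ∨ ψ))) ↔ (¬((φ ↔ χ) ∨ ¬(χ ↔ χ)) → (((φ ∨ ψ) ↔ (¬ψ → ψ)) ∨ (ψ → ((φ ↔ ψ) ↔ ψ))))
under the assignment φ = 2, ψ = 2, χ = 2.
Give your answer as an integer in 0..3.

χ → ψ = 2 → 2 = 3
χ ↔ φ = 2 ↔ 2 = 3
(χ → ψ) ↔ (χ ↔ φ) = 3 ↔ 3 = 3
¬((χ → ψ) ↔ (χ ↔ φ)) = ¬3 = 0
¬φ = ¬2 = 1
χ ↔ ¬φ = 2 ↔ 1 = 2
¬((χ → ψ) ↔ (χ ↔ φ)) → (χ ↔ ¬φ) = 0 → 2 = 3
¬ψ = ¬2 = 1
χ ↔ ¬ψ = 2 ↔ 1 = 2
ψ ∨ ψ = 2 ∨ 2 = 2
(χ ↔ ¬ψ) → (ψ ∨ ψ) = 2 → 2 = 3
(¬((χ → ψ) ↔ (χ ↔ φ)) → (χ ↔ ¬φ)) ∨ ((χ ↔ ¬ψ) → (ψ ∨ ψ)) = 3 ∨ 3 = 3
φ ↔ χ = 2 ↔ 2 = 3
χ ↔ χ = 2 ↔ 2 = 3
¬(χ ↔ χ) = ¬3 = 0
(φ ↔ χ) ∨ ¬(χ ↔ χ) = 3 ∨ 0 = 3
¬((φ ↔ χ) ∨ ¬(χ ↔ χ)) = ¬3 = 0
φ ∨ ψ = 2 ∨ 2 = 2
¬ψ = ¬2 = 1
¬ψ → ψ = 1 → 2 = 3
(φ ∨ ψ) ↔ (¬ψ → ψ) = 2 ↔ 3 = 2
φ ↔ ψ = 2 ↔ 2 = 3
(φ ↔ ψ) ↔ ψ = 3 ↔ 2 = 2
ψ → ((φ ↔ ψ) ↔ ψ) = 2 → 2 = 3
((φ ∨ ψ) ↔ (¬ψ → ψ)) ∨ (ψ → ((φ ↔ ψ) ↔ ψ)) = 2 ∨ 3 = 3
¬((φ ↔ χ) ∨ ¬(χ ↔ χ)) → (((φ ∨ ψ) ↔ (¬ψ → ψ)) ∨ (ψ → ((φ ↔ ψ) ↔ ψ))) = 0 → 3 = 3
((¬((χ → ψ) ↔ (χ ↔ φ)) → (χ ↔ ¬φ)) ∨ ((χ ↔ ¬ψ) → (ψ ∨ ψ))) ↔ (¬((φ ↔ χ) ∨ ¬(χ ↔ χ)) → (((φ ∨ ψ) ↔ (¬ψ → ψ)) ∨ (ψ → ((φ ↔ ψ) ↔ ψ)))) = 3 ↔ 3 = 3

3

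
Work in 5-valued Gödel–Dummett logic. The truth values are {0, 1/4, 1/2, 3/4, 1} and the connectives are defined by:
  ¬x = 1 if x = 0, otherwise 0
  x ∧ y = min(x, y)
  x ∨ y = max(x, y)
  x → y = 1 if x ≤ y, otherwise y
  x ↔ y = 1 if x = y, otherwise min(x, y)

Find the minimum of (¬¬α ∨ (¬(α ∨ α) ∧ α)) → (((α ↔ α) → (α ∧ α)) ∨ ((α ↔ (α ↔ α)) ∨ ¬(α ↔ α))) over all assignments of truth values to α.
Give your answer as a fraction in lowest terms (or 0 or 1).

1/4

Take α = 1/4:
¬α = ¬1/4 = 0
¬¬α = ¬0 = 1
α ∨ α = 1/4 ∨ 1/4 = 1/4
¬(α ∨ α) = ¬1/4 = 0
¬(α ∨ α) ∧ α = 0 ∧ 1/4 = 0
¬¬α ∨ (¬(α ∨ α) ∧ α) = 1 ∨ 0 = 1
α ↔ α = 1/4 ↔ 1/4 = 1
α ∧ α = 1/4 ∧ 1/4 = 1/4
(α ↔ α) → (α ∧ α) = 1 → 1/4 = 1/4
α ↔ α = 1/4 ↔ 1/4 = 1
α ↔ (α ↔ α) = 1/4 ↔ 1 = 1/4
α ↔ α = 1/4 ↔ 1/4 = 1
¬(α ↔ α) = ¬1 = 0
(α ↔ (α ↔ α)) ∨ ¬(α ↔ α) = 1/4 ∨ 0 = 1/4
((α ↔ α) → (α ∧ α)) ∨ ((α ↔ (α ↔ α)) ∨ ¬(α ↔ α)) = 1/4 ∨ 1/4 = 1/4
(¬¬α ∨ (¬(α ∨ α) ∧ α)) → (((α ↔ α) → (α ∧ α)) ∨ ((α ↔ (α ↔ α)) ∨ ¬(α ↔ α))) = 1 → 1/4 = 1/4
No assignment yields a value below 1/4, so this is the minimum.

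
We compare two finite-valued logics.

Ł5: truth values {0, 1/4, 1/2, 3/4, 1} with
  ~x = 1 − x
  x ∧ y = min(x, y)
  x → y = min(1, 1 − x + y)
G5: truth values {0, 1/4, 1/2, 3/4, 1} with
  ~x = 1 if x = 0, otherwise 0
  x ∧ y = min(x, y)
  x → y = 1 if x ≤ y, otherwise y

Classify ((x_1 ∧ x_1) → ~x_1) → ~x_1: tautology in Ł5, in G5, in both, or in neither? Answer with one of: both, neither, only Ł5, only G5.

only G5

In Ł5: at x_1 = 1/4 the value is 3/4 — not a tautology.
In G5: every assignment gives 1 — tautology.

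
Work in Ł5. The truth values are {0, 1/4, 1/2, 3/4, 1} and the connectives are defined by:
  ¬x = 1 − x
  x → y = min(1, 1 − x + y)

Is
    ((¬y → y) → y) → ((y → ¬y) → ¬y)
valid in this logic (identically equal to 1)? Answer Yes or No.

Yes

y = 0 ↦ 1
y = 1/4 ↦ 1
y = 1/2 ↦ 1
y = 3/4 ↦ 1
y = 1 ↦ 1
Every assignment gives a value ≥ 1.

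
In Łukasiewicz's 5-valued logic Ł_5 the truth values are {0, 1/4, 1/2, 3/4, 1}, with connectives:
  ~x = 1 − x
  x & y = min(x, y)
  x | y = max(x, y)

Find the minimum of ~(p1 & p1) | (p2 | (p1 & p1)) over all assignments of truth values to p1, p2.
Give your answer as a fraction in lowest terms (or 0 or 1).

Take p1 = 1/2, p2 = 0:
p1 & p1 = 1/2 & 1/2 = 1/2
~(p1 & p1) = ~1/2 = 1/2
p1 & p1 = 1/2 & 1/2 = 1/2
p2 | (p1 & p1) = 0 | 1/2 = 1/2
~(p1 & p1) | (p2 | (p1 & p1)) = 1/2 | 1/2 = 1/2
No assignment yields a value below 1/2, so this is the minimum.

1/2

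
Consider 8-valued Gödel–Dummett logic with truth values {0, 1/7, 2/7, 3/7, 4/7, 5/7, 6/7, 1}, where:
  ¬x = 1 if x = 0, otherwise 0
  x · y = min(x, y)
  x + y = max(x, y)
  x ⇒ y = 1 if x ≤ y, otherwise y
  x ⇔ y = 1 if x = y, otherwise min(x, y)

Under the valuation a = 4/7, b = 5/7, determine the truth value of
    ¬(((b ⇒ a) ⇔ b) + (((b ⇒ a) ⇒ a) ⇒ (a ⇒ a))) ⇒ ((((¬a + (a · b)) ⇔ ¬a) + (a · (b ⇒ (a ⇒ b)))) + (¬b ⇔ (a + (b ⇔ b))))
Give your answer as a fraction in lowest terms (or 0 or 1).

1

b ⇒ a = 5/7 ⇒ 4/7 = 4/7
(b ⇒ a) ⇔ b = 4/7 ⇔ 5/7 = 4/7
b ⇒ a = 5/7 ⇒ 4/7 = 4/7
(b ⇒ a) ⇒ a = 4/7 ⇒ 4/7 = 1
a ⇒ a = 4/7 ⇒ 4/7 = 1
((b ⇒ a) ⇒ a) ⇒ (a ⇒ a) = 1 ⇒ 1 = 1
((b ⇒ a) ⇔ b) + (((b ⇒ a) ⇒ a) ⇒ (a ⇒ a)) = 4/7 + 1 = 1
¬(((b ⇒ a) ⇔ b) + (((b ⇒ a) ⇒ a) ⇒ (a ⇒ a))) = ¬1 = 0
¬a = ¬4/7 = 0
a · b = 4/7 · 5/7 = 4/7
¬a + (a · b) = 0 + 4/7 = 4/7
¬a = ¬4/7 = 0
(¬a + (a · b)) ⇔ ¬a = 4/7 ⇔ 0 = 0
a ⇒ b = 4/7 ⇒ 5/7 = 1
b ⇒ (a ⇒ b) = 5/7 ⇒ 1 = 1
a · (b ⇒ (a ⇒ b)) = 4/7 · 1 = 4/7
((¬a + (a · b)) ⇔ ¬a) + (a · (b ⇒ (a ⇒ b))) = 0 + 4/7 = 4/7
¬b = ¬5/7 = 0
b ⇔ b = 5/7 ⇔ 5/7 = 1
a + (b ⇔ b) = 4/7 + 1 = 1
¬b ⇔ (a + (b ⇔ b)) = 0 ⇔ 1 = 0
(((¬a + (a · b)) ⇔ ¬a) + (a · (b ⇒ (a ⇒ b)))) + (¬b ⇔ (a + (b ⇔ b))) = 4/7 + 0 = 4/7
¬(((b ⇒ a) ⇔ b) + (((b ⇒ a) ⇒ a) ⇒ (a ⇒ a))) ⇒ ((((¬a + (a · b)) ⇔ ¬a) + (a · (b ⇒ (a ⇒ b)))) + (¬b ⇔ (a + (b ⇔ b)))) = 0 ⇒ 4/7 = 1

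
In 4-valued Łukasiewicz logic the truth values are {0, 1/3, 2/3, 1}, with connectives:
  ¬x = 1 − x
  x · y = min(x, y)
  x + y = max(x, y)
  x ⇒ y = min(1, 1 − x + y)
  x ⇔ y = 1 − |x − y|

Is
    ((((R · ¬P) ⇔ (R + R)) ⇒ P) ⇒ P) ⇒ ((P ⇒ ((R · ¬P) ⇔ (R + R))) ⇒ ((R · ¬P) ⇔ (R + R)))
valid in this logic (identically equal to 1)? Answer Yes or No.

Yes

P = 0, R = 0 ↦ 1
P = 0, R = 1/3 ↦ 1
P = 0, R = 2/3 ↦ 1
P = 0, R = 1 ↦ 1
P = 1/3, R = 0 ↦ 1
P = 1/3, R = 1/3 ↦ 1
P = 1/3, R = 2/3 ↦ 1
P = 1/3, R = 1 ↦ 1
P = 2/3, R = 0 ↦ 1
P = 2/3, R = 1/3 ↦ 1
P = 2/3, R = 2/3 ↦ 1
P = 2/3, R = 1 ↦ 1
P = 1, R = 0 ↦ 1
P = 1, R = 1/3 ↦ 1
P = 1, R = 2/3 ↦ 1
P = 1, R = 1 ↦ 1
Every assignment gives a value ≥ 1.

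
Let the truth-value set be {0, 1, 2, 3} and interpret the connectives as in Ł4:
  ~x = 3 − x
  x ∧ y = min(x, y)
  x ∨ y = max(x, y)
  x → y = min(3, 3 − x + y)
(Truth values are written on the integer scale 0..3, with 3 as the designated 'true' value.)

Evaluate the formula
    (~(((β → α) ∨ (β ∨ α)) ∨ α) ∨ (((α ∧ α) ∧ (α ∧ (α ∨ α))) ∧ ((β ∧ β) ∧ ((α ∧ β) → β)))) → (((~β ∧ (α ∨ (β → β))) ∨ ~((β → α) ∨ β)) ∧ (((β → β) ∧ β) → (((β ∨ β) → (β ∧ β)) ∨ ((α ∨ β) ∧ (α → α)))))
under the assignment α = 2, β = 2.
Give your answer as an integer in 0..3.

β → α = 2 → 2 = 3
β ∨ α = 2 ∨ 2 = 2
(β → α) ∨ (β ∨ α) = 3 ∨ 2 = 3
((β → α) ∨ (β ∨ α)) ∨ α = 3 ∨ 2 = 3
~(((β → α) ∨ (β ∨ α)) ∨ α) = ~3 = 0
α ∧ α = 2 ∧ 2 = 2
α ∨ α = 2 ∨ 2 = 2
α ∧ (α ∨ α) = 2 ∧ 2 = 2
(α ∧ α) ∧ (α ∧ (α ∨ α)) = 2 ∧ 2 = 2
β ∧ β = 2 ∧ 2 = 2
α ∧ β = 2 ∧ 2 = 2
(α ∧ β) → β = 2 → 2 = 3
(β ∧ β) ∧ ((α ∧ β) → β) = 2 ∧ 3 = 2
((α ∧ α) ∧ (α ∧ (α ∨ α))) ∧ ((β ∧ β) ∧ ((α ∧ β) → β)) = 2 ∧ 2 = 2
~(((β → α) ∨ (β ∨ α)) ∨ α) ∨ (((α ∧ α) ∧ (α ∧ (α ∨ α))) ∧ ((β ∧ β) ∧ ((α ∧ β) → β))) = 0 ∨ 2 = 2
~β = ~2 = 1
β → β = 2 → 2 = 3
α ∨ (β → β) = 2 ∨ 3 = 3
~β ∧ (α ∨ (β → β)) = 1 ∧ 3 = 1
β → α = 2 → 2 = 3
(β → α) ∨ β = 3 ∨ 2 = 3
~((β → α) ∨ β) = ~3 = 0
(~β ∧ (α ∨ (β → β))) ∨ ~((β → α) ∨ β) = 1 ∨ 0 = 1
β → β = 2 → 2 = 3
(β → β) ∧ β = 3 ∧ 2 = 2
β ∨ β = 2 ∨ 2 = 2
β ∧ β = 2 ∧ 2 = 2
(β ∨ β) → (β ∧ β) = 2 → 2 = 3
α ∨ β = 2 ∨ 2 = 2
α → α = 2 → 2 = 3
(α ∨ β) ∧ (α → α) = 2 ∧ 3 = 2
((β ∨ β) → (β ∧ β)) ∨ ((α ∨ β) ∧ (α → α)) = 3 ∨ 2 = 3
((β → β) ∧ β) → (((β ∨ β) → (β ∧ β)) ∨ ((α ∨ β) ∧ (α → α))) = 2 → 3 = 3
((~β ∧ (α ∨ (β → β))) ∨ ~((β → α) ∨ β)) ∧ (((β → β) ∧ β) → (((β ∨ β) → (β ∧ β)) ∨ ((α ∨ β) ∧ (α → α)))) = 1 ∧ 3 = 1
(~(((β → α) ∨ (β ∨ α)) ∨ α) ∨ (((α ∧ α) ∧ (α ∧ (α ∨ α))) ∧ ((β ∧ β) ∧ ((α ∧ β) → β)))) → (((~β ∧ (α ∨ (β → β))) ∨ ~((β → α) ∨ β)) ∧ (((β → β) ∧ β) → (((β ∨ β) → (β ∧ β)) ∨ ((α ∨ β) ∧ (α → α))))) = 2 → 1 = 2

2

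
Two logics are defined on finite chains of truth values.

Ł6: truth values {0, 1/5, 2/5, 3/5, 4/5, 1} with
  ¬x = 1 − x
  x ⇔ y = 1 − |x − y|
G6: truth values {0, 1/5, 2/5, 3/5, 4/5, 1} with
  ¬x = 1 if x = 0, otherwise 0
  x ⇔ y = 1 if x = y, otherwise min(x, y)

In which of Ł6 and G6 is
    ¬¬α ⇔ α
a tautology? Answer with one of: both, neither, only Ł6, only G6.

only Ł6

In Ł6: every assignment gives 1 — tautology.
In G6: at α = 1/5 the value is 1/5 — not a tautology.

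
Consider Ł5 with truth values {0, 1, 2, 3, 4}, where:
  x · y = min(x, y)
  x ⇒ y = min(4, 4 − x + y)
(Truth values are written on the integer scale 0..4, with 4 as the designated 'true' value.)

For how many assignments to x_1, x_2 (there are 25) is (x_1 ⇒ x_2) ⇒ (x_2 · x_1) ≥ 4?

value 4: 5 assignments (counts)
value 3: 5 assignments
value 2: 5 assignments
value 1: 5 assignments
value 0: 5 assignments
So 5 of the 25 assignments meet the threshold.

5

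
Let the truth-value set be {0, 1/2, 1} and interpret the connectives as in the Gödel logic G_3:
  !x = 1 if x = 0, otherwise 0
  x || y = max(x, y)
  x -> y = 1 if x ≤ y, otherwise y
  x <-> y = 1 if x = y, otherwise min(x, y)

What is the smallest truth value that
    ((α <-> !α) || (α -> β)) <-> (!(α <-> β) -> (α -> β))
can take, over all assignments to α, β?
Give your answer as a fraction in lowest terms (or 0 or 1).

Take α = 1, β = 1/2:
!α = !1 = 0
α <-> !α = 1 <-> 0 = 0
α -> β = 1 -> 1/2 = 1/2
(α <-> !α) || (α -> β) = 0 || 1/2 = 1/2
α <-> β = 1 <-> 1/2 = 1/2
!(α <-> β) = !1/2 = 0
α -> β = 1 -> 1/2 = 1/2
!(α <-> β) -> (α -> β) = 0 -> 1/2 = 1
((α <-> !α) || (α -> β)) <-> (!(α <-> β) -> (α -> β)) = 1/2 <-> 1 = 1/2
No assignment yields a value below 1/2, so this is the minimum.

1/2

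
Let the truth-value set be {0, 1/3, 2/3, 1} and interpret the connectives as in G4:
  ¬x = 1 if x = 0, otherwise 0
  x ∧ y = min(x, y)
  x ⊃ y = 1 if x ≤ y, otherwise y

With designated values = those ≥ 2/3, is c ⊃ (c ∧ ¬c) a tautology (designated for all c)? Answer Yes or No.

Counterexample: take c = 1/3.
¬c = ¬1/3 = 0
c ∧ ¬c = 1/3 ∧ 0 = 0
c ⊃ (c ∧ ¬c) = 1/3 ⊃ 0 = 0
This gives 0, which is below 2/3.

No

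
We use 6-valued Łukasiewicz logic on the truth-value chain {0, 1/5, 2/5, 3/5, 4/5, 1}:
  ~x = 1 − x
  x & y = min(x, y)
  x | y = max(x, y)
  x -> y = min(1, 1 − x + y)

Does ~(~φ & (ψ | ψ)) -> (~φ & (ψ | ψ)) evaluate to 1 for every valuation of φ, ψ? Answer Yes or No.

No

Counterexample: take φ = 0, ψ = 0.
~φ = ~0 = 1
ψ | ψ = 0 | 0 = 0
~φ & (ψ | ψ) = 1 & 0 = 0
~(~φ & (ψ | ψ)) = ~0 = 1
~φ = ~0 = 1
ψ | ψ = 0 | 0 = 0
~φ & (ψ | ψ) = 1 & 0 = 0
~(~φ & (ψ | ψ)) -> (~φ & (ψ | ψ)) = 1 -> 0 = 0
This gives 0 ≠ 1.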